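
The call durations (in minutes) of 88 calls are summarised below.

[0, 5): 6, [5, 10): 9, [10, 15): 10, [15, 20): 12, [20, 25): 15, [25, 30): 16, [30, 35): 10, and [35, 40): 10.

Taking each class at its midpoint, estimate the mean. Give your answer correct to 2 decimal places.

21.53

Midpoints: 2.5, 7.5, 12.5, 17.5, 22.5, 27.5, 32.5, 37.5
Σfm = 6×2.5 + 9×7.5 + 10×12.5 + 12×17.5 + 15×22.5 + 16×27.5 + 10×32.5 + 10×37.5 = 1895
n = Σf = 88
Mean = 1895 / 88 = 21.5341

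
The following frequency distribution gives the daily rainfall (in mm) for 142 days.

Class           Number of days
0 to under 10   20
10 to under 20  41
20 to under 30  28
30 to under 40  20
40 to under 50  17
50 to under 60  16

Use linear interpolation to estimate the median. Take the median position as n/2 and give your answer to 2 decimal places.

Cumulative frequencies: 20, 61, 89, 109, 126, 142
n = 142; position = n/2 = 71.
This falls in the class 20 to under 30: L = 20, F = 61, f = 28, h = 10.
Median ≈ 20 + ((71 − 61) / 28) × 10 = 23.5714

23.57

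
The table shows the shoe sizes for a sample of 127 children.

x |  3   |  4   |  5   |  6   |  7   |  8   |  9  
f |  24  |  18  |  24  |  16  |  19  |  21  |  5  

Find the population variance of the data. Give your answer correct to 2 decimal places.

Values: 3, 4, 5, 6, 7, 8, 9
n = 127, Σfx = 706, mean = 5.5591
Σfx² = 4360
Σf(x − x̄)² = Σfx² − (Σfx)²/n = 4360 − 706²/127 = 435.3071
Population variance = 435.3071 / 127 = 3.4276

3.43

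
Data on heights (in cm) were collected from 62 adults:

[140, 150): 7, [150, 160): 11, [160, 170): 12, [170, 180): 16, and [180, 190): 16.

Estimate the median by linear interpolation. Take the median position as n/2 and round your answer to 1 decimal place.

170.6

Cumulative frequencies: 7, 18, 30, 46, 62
n = 62; position = n/2 = 31.
This falls in the class [170, 180): L = 170, F = 30, f = 16, h = 10.
Median ≈ 170 + ((31 − 30) / 16) × 10 = 170.6250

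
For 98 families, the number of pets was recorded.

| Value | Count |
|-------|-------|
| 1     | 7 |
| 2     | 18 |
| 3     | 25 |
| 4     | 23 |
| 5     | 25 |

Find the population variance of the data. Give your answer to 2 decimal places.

1.55

Values: 1, 2, 3, 4, 5
n = 98, Σfx = 335, mean = 3.4184
Σfx² = 1297
Σf(x − x̄)² = Σfx² − (Σfx)²/n = 1297 − 335²/98 = 151.8469
Population variance = 151.8469 / 98 = 1.5495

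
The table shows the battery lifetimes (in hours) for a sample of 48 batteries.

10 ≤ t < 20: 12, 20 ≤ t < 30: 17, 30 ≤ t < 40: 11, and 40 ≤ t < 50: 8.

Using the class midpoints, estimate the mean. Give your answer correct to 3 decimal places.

28.125

Midpoints: 15, 25, 35, 45
Σfm = 12×15 + 17×25 + 11×35 + 8×45 = 1350
n = Σf = 48
Mean = 1350 / 48 = 28.1250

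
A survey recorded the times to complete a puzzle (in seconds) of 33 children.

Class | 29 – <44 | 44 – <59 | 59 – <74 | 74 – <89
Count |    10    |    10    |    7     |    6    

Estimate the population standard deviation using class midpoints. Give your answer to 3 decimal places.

Midpoints: 36.5, 51.5, 66.5, 81.5
n = 33, Σfm = 1834.5, mean = 55.5909
Σfm² = 110654.25
Σf(m − x̄)² = Σfm² − (Σfm)²/n = 110654.25 − 1834.5²/33 = 8672.7273
Population variance = 8672.7273 / 33 = 262.8099
Standard deviation = √262.8099 = 16.2114

16.211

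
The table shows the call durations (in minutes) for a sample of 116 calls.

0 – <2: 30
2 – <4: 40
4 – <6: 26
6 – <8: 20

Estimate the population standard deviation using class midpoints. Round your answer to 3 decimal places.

2.075

Midpoints: 1, 3, 5, 7
n = 116, Σfm = 420, mean = 3.6207
Σfm² = 2020
Σf(m − x̄)² = Σfm² − (Σfm)²/n = 2020 − 420²/116 = 499.3103
Population variance = 499.3103 / 116 = 4.3044
Standard deviation = √4.3044 = 2.0747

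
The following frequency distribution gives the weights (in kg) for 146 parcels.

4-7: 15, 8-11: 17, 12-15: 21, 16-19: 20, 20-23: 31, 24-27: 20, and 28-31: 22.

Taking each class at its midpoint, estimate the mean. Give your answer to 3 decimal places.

Midpoints: 5.5, 9.5, 13.5, 17.5, 21.5, 25.5, 29.5
Σfm = 15×5.5 + 17×9.5 + 21×13.5 + 20×17.5 + 31×21.5 + 20×25.5 + 22×29.5 = 2703
n = Σf = 146
Mean = 2703 / 146 = 18.5137

18.514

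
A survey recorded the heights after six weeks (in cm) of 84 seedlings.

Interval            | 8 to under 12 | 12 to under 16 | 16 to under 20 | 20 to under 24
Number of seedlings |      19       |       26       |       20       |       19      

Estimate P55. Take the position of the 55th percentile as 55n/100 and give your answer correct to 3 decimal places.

Cumulative frequencies: 19, 45, 65, 84
n = 84; position = 55n/100 = 46.2.
This falls in the class 16 to under 20: L = 16, F = 45, f = 20, h = 4.
55th percentile ≈ 16 + ((46.2 − 45) / 20) × 4 = 16.2400

16.240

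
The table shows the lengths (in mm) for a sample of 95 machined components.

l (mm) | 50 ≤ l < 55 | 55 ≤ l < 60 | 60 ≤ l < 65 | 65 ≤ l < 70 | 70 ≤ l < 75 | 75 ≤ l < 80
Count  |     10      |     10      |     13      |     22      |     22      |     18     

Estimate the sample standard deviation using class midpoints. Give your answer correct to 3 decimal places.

7.935

Midpoints: 52.5, 57.5, 62.5, 67.5, 72.5, 77.5
n = 95, Σfm = 6387.5, mean = 67.2368
Σfm² = 435393.75
Σf(m − x̄)² = Σfm² − (Σfm)²/n = 435393.75 − 6387.5²/95 = 5918.4211
Sample variance = 5918.4211 / 94 = 62.9619
Standard deviation = √62.9619 = 7.9349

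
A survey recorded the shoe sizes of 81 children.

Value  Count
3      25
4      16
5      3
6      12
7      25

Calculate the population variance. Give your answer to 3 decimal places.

Values: 3, 4, 5, 6, 7
n = 81, Σfx = 401, mean = 4.9506
Σfx² = 2213
Σf(x − x̄)² = Σfx² − (Σfx)²/n = 2213 − 401²/81 = 227.8025
Population variance = 227.8025 / 81 = 2.8124

2.812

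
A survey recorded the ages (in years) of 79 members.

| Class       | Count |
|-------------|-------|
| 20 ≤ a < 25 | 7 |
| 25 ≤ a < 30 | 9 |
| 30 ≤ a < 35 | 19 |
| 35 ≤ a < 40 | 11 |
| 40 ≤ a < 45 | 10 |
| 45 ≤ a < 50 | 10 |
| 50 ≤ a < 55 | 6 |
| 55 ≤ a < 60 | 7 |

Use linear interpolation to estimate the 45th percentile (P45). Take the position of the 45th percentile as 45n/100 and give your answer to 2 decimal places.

35.25

Cumulative frequencies: 7, 16, 35, 46, 56, 66, 72, 79
n = 79; position = 45n/100 = 35.55.
This falls in the class 35 ≤ a < 40: L = 35, F = 35, f = 11, h = 5.
45th percentile ≈ 35 + ((35.55 − 35) / 11) × 5 = 35.2500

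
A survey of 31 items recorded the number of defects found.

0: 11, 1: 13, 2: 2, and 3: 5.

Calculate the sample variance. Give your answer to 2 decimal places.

Values: 0, 1, 2, 3
n = 31, Σfx = 32, mean = 1.0323
Σfx² = 66
Σf(x − x̄)² = Σfx² − (Σfx)²/n = 66 − 32²/31 = 32.9677
Sample variance = 32.9677 / 30 = 1.0989

1.10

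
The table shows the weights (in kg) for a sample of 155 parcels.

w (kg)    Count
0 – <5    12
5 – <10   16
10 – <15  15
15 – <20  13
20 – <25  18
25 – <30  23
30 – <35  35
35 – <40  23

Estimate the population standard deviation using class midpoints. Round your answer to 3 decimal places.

Midpoints: 2.5, 7.5, 12.5, 17.5, 22.5, 27.5, 32.5, 37.5
n = 155, Σfm = 3602.5, mean = 23.2419
Σfm² = 103118.75
Σf(m − x̄)² = Σfm² − (Σfm)²/n = 103118.75 − 3602.5²/155 = 19389.6774
Population variance = 19389.6774 / 155 = 125.0947
Standard deviation = √125.0947 = 11.1846

11.185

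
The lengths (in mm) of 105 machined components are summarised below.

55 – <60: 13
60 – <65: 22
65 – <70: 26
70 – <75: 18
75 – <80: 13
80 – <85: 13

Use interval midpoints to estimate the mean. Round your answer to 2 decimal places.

Midpoints: 57.5, 62.5, 67.5, 72.5, 77.5, 82.5
Σfm = 13×57.5 + 22×62.5 + 26×67.5 + 18×72.5 + 13×77.5 + 13×82.5 = 7262.5
n = Σf = 105
Mean = 7262.5 / 105 = 69.1667

69.17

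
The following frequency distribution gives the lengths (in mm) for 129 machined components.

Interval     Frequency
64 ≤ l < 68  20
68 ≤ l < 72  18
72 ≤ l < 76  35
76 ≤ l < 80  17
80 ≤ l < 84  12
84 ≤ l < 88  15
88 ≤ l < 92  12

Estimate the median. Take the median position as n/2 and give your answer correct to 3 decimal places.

75.029

Cumulative frequencies: 20, 38, 73, 90, 102, 117, 129
n = 129; position = n/2 = 64.5.
This falls in the class 72 ≤ l < 76: L = 72, F = 38, f = 35, h = 4.
Median ≈ 72 + ((64.5 − 38) / 35) × 4 = 75.0286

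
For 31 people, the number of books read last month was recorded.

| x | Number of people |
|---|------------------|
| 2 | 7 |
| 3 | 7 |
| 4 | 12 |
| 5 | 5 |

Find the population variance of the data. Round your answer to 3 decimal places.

1.024

Values: 2, 3, 4, 5
n = 31, Σfx = 108, mean = 3.4839
Σfx² = 408
Σf(x − x̄)² = Σfx² − (Σfx)²/n = 408 − 108²/31 = 31.7419
Population variance = 31.7419 / 31 = 1.0239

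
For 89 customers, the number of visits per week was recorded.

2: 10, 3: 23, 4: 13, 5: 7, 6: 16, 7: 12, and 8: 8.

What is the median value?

4

Cumulative frequencies: 10, 33, 46, 53, 69, 81, 89
n = 89, so the median is the value in position (n+1)/2 = 45.
Position 45 falls at value 4.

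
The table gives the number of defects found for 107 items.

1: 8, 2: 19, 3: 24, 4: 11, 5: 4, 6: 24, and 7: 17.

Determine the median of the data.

4

Cumulative frequencies: 8, 27, 51, 62, 66, 90, 107
n = 107, so the median is the value in position (n+1)/2 = 54.
Position 54 falls at value 4.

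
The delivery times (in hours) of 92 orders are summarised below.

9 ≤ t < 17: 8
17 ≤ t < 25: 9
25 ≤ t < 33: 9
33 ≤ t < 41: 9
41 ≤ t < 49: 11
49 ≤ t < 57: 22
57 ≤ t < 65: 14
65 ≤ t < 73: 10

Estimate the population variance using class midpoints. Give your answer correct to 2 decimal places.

Midpoints: 13, 21, 29, 37, 45, 53, 61, 69
n = 92, Σfm = 4092, mean = 44.4783
Σfm² = 208988
Σf(m − x̄)² = Σfm² − (Σfm)²/n = 208988 − 4092²/92 = 26982.9565
Population variance = 26982.9565 / 92 = 293.2930

293.29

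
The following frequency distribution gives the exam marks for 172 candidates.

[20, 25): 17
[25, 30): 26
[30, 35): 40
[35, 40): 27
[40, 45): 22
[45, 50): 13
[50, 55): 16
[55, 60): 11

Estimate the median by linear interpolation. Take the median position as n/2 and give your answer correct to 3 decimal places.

Cumulative frequencies: 17, 43, 83, 110, 132, 145, 161, 172
n = 172; position = n/2 = 86.
This falls in the class [35, 40): L = 35, F = 83, f = 27, h = 5.
Median ≈ 35 + ((86 − 83) / 27) × 5 = 35.5556

35.556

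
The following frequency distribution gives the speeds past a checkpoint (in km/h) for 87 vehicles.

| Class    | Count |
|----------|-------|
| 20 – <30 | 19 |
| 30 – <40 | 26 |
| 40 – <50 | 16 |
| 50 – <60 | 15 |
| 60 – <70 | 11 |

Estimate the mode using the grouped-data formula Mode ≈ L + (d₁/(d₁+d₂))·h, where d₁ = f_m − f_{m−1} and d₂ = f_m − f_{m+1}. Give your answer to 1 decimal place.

Modal class: 30 – <40 (highest frequency 26).
d₁ = 26 − 19 = 7, d₂ = 26 − 16 = 10
Mode ≈ 30 + (7/(7+10)) × 10 = 30 + 4.1176 = 34.1176

34.1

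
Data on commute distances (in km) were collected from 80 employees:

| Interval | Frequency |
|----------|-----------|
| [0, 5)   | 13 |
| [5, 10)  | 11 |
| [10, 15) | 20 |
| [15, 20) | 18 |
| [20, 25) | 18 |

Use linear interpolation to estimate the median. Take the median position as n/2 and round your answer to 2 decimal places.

14.00

Cumulative frequencies: 13, 24, 44, 62, 80
n = 80; position = n/2 = 40.
This falls in the class [10, 15): L = 10, F = 24, f = 20, h = 5.
Median ≈ 10 + ((40 − 24) / 20) × 5 = 14.0000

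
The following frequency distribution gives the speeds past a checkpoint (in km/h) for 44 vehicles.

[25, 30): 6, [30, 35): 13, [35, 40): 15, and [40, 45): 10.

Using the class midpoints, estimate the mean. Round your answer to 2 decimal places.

35.80

Midpoints: 27.5, 32.5, 37.5, 42.5
Σfm = 6×27.5 + 13×32.5 + 15×37.5 + 10×42.5 = 1575
n = Σf = 44
Mean = 1575 / 44 = 35.7955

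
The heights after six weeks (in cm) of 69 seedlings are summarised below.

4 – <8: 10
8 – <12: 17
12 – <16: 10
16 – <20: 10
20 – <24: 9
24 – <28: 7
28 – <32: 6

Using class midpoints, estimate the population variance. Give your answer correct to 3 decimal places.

56.398

Midpoints: 6, 10, 14, 18, 22, 26, 30
n = 69, Σfm = 1110, mean = 16.0870
Σfm² = 21748
Σf(m − x̄)² = Σfm² − (Σfm)²/n = 21748 − 1110²/69 = 3891.4783
Population variance = 3891.4783 / 69 = 56.3982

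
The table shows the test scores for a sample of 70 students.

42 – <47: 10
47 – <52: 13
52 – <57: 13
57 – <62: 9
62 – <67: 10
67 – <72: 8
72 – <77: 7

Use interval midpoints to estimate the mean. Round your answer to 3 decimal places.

57.929

Midpoints: 44.5, 49.5, 54.5, 59.5, 64.5, 69.5, 74.5
Σfm = 10×44.5 + 13×49.5 + 13×54.5 + 9×59.5 + 10×64.5 + 8×69.5 + 7×74.5 = 4055
n = Σf = 70
Mean = 4055 / 70 = 57.9286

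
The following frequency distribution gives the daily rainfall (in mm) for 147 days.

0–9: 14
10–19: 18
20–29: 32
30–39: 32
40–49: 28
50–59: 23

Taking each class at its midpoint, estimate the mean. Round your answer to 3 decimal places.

32.051

Midpoints: 4.5, 14.5, 24.5, 34.5, 44.5, 54.5
Σfm = 14×4.5 + 18×14.5 + 32×24.5 + 32×34.5 + 28×44.5 + 23×54.5 = 4711.5
n = Σf = 147
Mean = 4711.5 / 147 = 32.0510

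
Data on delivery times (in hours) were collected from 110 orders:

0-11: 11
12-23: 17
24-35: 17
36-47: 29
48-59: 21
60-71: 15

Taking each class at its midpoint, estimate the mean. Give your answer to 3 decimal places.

Midpoints: 5.5, 17.5, 29.5, 41.5, 53.5, 65.5
Σfm = 11×5.5 + 17×17.5 + 17×29.5 + 29×41.5 + 21×53.5 + 15×65.5 = 4169
n = Σf = 110
Mean = 4169 / 110 = 37.9000

37.900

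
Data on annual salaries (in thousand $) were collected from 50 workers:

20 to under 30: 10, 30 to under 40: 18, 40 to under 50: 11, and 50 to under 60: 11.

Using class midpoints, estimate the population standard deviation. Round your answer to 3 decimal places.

Midpoints: 25, 35, 45, 55
n = 50, Σfm = 1980, mean = 39.6000
Σfm² = 83850
Σf(m − x̄)² = Σfm² − (Σfm)²/n = 83850 − 1980²/50 = 5442.0000
Population variance = 5442.0000 / 50 = 108.8400
Standard deviation = √108.8400 = 10.4326

10.433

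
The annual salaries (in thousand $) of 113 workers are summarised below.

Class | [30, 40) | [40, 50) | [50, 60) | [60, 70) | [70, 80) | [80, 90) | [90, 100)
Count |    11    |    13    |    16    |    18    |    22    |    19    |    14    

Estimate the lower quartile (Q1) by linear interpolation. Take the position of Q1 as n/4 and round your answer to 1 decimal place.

52.7

Cumulative frequencies: 11, 24, 40, 58, 80, 99, 113
n = 113; position = n/4 = 28.25.
This falls in the class [50, 60): L = 50, F = 24, f = 16, h = 10.
Lower quartile ≈ 50 + ((28.25 − 24) / 16) × 10 = 52.6562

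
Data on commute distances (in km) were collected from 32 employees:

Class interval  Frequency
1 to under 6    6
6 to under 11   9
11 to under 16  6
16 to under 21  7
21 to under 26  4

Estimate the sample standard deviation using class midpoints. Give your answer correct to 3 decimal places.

6.652

Midpoints: 3.5, 8.5, 13.5, 18.5, 23.5
n = 32, Σfm = 402, mean = 12.5625
Σfm² = 6422
Σf(m − x̄)² = Σfm² − (Σfm)²/n = 6422 − 402²/32 = 1371.8750
Sample variance = 1371.8750 / 31 = 44.2540
Standard deviation = √44.2540 = 6.6524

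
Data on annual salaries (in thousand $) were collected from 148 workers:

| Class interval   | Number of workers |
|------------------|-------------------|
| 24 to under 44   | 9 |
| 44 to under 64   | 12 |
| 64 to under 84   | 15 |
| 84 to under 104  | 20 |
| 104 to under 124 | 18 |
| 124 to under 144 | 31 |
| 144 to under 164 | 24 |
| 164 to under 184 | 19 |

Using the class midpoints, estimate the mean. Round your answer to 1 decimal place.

Midpoints: 34, 54, 74, 94, 114, 134, 154, 174
Σfm = 9×34 + 12×54 + 15×74 + 20×94 + 18×114 + 31×134 + 24×154 + 19×174 = 17152
n = Σf = 148
Mean = 17152 / 148 = 115.8919

115.9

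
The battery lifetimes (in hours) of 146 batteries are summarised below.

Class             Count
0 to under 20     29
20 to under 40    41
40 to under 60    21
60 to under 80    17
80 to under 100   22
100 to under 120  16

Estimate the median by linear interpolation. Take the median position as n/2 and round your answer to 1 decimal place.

Cumulative frequencies: 29, 70, 91, 108, 130, 146
n = 146; position = n/2 = 73.
This falls in the class 40 to under 60: L = 40, F = 70, f = 21, h = 20.
Median ≈ 40 + ((73 − 70) / 21) × 20 = 42.8571

42.9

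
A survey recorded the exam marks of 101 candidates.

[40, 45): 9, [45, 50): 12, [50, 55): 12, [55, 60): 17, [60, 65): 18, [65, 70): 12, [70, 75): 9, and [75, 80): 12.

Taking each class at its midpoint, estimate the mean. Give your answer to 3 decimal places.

60.173

Midpoints: 42.5, 47.5, 52.5, 57.5, 62.5, 67.5, 72.5, 77.5
Σfm = 9×42.5 + 12×47.5 + 12×52.5 + 17×57.5 + 18×62.5 + 12×67.5 + 9×72.5 + 12×77.5 = 6077.5
n = Σf = 101
Mean = 6077.5 / 101 = 60.1733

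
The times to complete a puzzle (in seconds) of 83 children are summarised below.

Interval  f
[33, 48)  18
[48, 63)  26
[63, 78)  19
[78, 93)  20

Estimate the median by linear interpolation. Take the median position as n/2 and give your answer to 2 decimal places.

61.56

Cumulative frequencies: 18, 44, 63, 83
n = 83; position = n/2 = 41.5.
This falls in the class [48, 63): L = 48, F = 18, f = 26, h = 15.
Median ≈ 48 + ((41.5 − 18) / 26) × 15 = 61.5577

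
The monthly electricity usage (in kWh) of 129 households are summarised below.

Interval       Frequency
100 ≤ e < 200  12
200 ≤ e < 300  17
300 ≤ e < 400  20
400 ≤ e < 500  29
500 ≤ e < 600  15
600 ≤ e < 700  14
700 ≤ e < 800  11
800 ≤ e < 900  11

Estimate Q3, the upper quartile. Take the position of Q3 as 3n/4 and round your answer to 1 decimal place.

626.8

Cumulative frequencies: 12, 29, 49, 78, 93, 107, 118, 129
n = 129; position = 3n/4 = 96.75.
This falls in the class 600 ≤ e < 700: L = 600, F = 93, f = 14, h = 100.
Upper quartile ≈ 600 + ((96.75 − 93) / 14) × 100 = 626.7857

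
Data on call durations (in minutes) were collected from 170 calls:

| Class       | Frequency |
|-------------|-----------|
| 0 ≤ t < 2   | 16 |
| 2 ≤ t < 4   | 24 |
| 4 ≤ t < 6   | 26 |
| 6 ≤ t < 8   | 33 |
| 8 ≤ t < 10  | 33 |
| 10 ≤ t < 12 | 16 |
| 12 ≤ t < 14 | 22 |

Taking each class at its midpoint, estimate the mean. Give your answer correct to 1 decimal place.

Midpoints: 1, 3, 5, 7, 9, 11, 13
Σfm = 16×1 + 24×3 + 26×5 + 33×7 + 33×9 + 16×11 + 22×13 = 1208
n = Σf = 170
Mean = 1208 / 170 = 7.1059

7.1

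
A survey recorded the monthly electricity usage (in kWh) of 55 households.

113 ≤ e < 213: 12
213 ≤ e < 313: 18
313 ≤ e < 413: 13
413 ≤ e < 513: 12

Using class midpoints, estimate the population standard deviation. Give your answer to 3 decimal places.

Midpoints: 163, 263, 363, 463
n = 55, Σfm = 16965, mean = 308.4545
Σfm² = 5849295
Σf(m − x̄)² = Σfm² − (Σfm)²/n = 5849295 − 16965²/55 = 616363.6364
Population variance = 616363.6364 / 55 = 11206.6116
Standard deviation = √11206.6116 = 105.8613

105.861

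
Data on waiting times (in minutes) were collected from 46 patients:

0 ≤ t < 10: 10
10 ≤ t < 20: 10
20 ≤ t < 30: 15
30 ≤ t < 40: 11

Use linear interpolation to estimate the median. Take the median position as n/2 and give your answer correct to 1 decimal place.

Cumulative frequencies: 10, 20, 35, 46
n = 46; position = n/2 = 23.
This falls in the class 20 ≤ t < 30: L = 20, F = 20, f = 15, h = 10.
Median ≈ 20 + ((23 − 20) / 15) × 10 = 22.0000

22.0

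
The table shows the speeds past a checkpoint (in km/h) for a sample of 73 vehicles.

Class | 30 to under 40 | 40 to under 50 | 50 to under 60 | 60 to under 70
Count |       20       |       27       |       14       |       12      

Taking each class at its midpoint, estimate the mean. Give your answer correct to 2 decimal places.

47.47

Midpoints: 35, 45, 55, 65
Σfm = 20×35 + 27×45 + 14×55 + 12×65 = 3465
n = Σf = 73
Mean = 3465 / 73 = 47.4658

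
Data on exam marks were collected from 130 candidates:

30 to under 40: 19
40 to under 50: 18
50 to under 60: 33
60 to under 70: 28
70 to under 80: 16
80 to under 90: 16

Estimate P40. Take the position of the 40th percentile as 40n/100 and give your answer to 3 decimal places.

Cumulative frequencies: 19, 37, 70, 98, 114, 130
n = 130; position = 40n/100 = 52.
This falls in the class 50 to under 60: L = 50, F = 37, f = 33, h = 10.
40th percentile ≈ 50 + ((52 − 37) / 33) × 10 = 54.5455

54.545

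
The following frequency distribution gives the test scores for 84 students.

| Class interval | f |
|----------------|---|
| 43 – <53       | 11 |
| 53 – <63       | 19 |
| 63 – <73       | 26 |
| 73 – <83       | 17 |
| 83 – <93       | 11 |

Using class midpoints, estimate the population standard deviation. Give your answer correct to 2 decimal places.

12.15

Midpoints: 48, 58, 68, 78, 88
n = 84, Σfm = 5692, mean = 67.7619
Σfm² = 398096
Σf(m − x̄)² = Σfm² − (Σfm)²/n = 398096 − 5692²/84 = 12395.2381
Population variance = 12395.2381 / 84 = 147.5624
Standard deviation = √147.5624 = 12.1475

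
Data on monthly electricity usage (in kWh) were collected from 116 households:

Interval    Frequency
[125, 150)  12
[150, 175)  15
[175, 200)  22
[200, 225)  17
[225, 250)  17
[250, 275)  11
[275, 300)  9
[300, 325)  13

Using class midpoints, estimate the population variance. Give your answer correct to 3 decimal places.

Midpoints: 137.5, 162.5, 187.5, 212.5, 237.5, 262.5, 287.5, 312.5
n = 116, Σfm = 25400, mean = 218.9655
Σfm² = 5894375
Σf(m − x̄)² = Σfm² − (Σfm)²/n = 5894375 − 25400²/116 = 332650.8621
Population variance = 332650.8621 / 116 = 2867.6798

2867.680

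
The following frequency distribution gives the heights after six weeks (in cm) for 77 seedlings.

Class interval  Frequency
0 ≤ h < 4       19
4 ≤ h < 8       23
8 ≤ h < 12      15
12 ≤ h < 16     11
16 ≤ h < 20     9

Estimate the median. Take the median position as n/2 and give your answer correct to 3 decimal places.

7.391

Cumulative frequencies: 19, 42, 57, 68, 77
n = 77; position = n/2 = 38.5.
This falls in the class 4 ≤ h < 8: L = 4, F = 19, f = 23, h = 4.
Median ≈ 4 + ((38.5 − 19) / 23) × 4 = 7.3913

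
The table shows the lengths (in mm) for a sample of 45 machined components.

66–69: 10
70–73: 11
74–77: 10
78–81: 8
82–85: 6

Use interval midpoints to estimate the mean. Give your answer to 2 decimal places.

74.52

Midpoints: 67.5, 71.5, 75.5, 79.5, 83.5
Σfm = 10×67.5 + 11×71.5 + 10×75.5 + 8×79.5 + 6×83.5 = 3353.5
n = Σf = 45
Mean = 3353.5 / 45 = 74.5222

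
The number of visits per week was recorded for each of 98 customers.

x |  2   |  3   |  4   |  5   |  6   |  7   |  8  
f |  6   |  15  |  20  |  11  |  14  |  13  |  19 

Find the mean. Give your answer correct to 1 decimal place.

Values: 2, 3, 4, 5, 6, 7, 8
Σfx = 6×2 + 15×3 + 20×4 + 11×5 + 14×6 + 13×7 + 19×8 = 519
n = Σf = 98
Mean = 519 / 98 = 5.2959

5.3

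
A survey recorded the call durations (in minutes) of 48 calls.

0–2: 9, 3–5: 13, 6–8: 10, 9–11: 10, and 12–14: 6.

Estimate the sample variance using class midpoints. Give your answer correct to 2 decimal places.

15.57

Midpoints: 1, 4, 7, 10, 13
n = 48, Σfm = 309, mean = 6.4375
Σfm² = 2721
Σf(m − x̄)² = Σfm² − (Σfm)²/n = 2721 − 309²/48 = 731.8125
Sample variance = 731.8125 / 47 = 15.5705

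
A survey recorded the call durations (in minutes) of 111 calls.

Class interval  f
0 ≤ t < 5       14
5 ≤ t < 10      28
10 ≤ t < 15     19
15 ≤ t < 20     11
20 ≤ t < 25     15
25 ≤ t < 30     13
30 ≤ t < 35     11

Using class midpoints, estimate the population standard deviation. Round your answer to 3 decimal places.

9.567

Midpoints: 2.5, 7.5, 12.5, 17.5, 22.5, 27.5, 32.5
n = 111, Σfm = 1727.5, mean = 15.5631
Σfm² = 37043.75
Σf(m − x̄)² = Σfm² − (Σfm)²/n = 37043.75 − 1727.5²/111 = 10158.5586
Population variance = 10158.5586 / 111 = 91.5185
Standard deviation = √91.5185 = 9.5665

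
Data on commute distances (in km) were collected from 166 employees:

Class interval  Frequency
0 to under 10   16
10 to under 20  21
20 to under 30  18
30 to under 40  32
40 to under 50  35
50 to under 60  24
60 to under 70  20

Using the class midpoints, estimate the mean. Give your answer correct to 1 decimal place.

37.1

Midpoints: 5, 15, 25, 35, 45, 55, 65
Σfm = 16×5 + 21×15 + 18×25 + 32×35 + 35×45 + 24×55 + 20×65 = 6160
n = Σf = 166
Mean = 6160 / 166 = 37.1084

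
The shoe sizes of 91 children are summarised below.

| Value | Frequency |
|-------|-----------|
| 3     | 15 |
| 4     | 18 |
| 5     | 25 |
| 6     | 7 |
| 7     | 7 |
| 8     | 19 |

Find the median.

5

Cumulative frequencies: 15, 33, 58, 65, 72, 91
n = 91, so the median is the value in position (n+1)/2 = 46.
Position 46 falls at value 5.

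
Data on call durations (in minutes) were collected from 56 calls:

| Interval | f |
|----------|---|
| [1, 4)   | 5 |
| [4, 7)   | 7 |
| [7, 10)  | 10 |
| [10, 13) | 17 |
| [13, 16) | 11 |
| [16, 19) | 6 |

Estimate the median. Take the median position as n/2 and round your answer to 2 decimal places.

Cumulative frequencies: 5, 12, 22, 39, 50, 56
n = 56; position = n/2 = 28.
This falls in the class [10, 13): L = 10, F = 22, f = 17, h = 3.
Median ≈ 10 + ((28 − 22) / 17) × 3 = 11.0588

11.06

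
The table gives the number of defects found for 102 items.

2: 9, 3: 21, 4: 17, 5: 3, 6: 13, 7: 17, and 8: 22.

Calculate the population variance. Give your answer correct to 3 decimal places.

Values: 2, 3, 4, 5, 6, 7, 8
n = 102, Σfx = 537, mean = 5.2647
Σfx² = 3281
Σf(x − x̄)² = Σfx² − (Σfx)²/n = 3281 − 537²/102 = 453.8529
Population variance = 453.8529 / 102 = 4.4495

4.450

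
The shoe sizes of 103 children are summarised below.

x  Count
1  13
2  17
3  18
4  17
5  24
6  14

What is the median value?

Cumulative frequencies: 13, 30, 48, 65, 89, 103
n = 103, so the median is the value in position (n+1)/2 = 52.
Position 52 falls at value 4.

4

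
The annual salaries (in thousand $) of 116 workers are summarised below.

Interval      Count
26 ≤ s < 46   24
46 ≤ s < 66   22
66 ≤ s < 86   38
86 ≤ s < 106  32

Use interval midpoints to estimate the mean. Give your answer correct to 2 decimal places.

Midpoints: 36, 56, 76, 96
Σfm = 24×36 + 22×56 + 38×76 + 32×96 = 8056
n = Σf = 116
Mean = 8056 / 116 = 69.4483

69.45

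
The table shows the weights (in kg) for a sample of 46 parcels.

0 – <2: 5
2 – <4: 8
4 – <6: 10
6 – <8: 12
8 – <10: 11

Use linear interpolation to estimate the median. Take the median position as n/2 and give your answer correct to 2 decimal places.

6.00

Cumulative frequencies: 5, 13, 23, 35, 46
n = 46; position = n/2 = 23.
This falls in the class 4 – <6: L = 4, F = 13, f = 10, h = 2.
Median ≈ 4 + ((23 − 13) / 10) × 2 = 6.0000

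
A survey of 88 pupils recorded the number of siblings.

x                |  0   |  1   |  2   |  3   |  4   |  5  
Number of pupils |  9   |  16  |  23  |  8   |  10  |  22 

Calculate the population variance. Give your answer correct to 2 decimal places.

Values: 0, 1, 2, 3, 4, 5
n = 88, Σfx = 236, mean = 2.6818
Σfx² = 890
Σf(x − x̄)² = Σfx² − (Σfx)²/n = 890 − 236²/88 = 257.0909
Population variance = 257.0909 / 88 = 2.9215

2.92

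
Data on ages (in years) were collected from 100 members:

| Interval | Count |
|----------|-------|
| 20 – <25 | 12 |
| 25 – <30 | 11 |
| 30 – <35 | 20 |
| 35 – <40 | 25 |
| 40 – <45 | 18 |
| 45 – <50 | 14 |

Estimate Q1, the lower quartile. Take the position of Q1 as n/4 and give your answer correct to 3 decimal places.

30.500

Cumulative frequencies: 12, 23, 43, 68, 86, 100
n = 100; position = n/4 = 25.
This falls in the class 30 – <35: L = 30, F = 23, f = 20, h = 5.
Lower quartile ≈ 30 + ((25 − 23) / 20) × 5 = 30.5000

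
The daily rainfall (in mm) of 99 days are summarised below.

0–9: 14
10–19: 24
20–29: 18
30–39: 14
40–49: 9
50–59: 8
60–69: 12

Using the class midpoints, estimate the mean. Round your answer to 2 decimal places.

Midpoints: 4.5, 14.5, 24.5, 34.5, 44.5, 54.5, 64.5
Σfm = 14×4.5 + 24×14.5 + 18×24.5 + 14×34.5 + 9×44.5 + 8×54.5 + 12×64.5 = 2945.5
n = Σf = 99
Mean = 2945.5 / 99 = 29.7525

29.75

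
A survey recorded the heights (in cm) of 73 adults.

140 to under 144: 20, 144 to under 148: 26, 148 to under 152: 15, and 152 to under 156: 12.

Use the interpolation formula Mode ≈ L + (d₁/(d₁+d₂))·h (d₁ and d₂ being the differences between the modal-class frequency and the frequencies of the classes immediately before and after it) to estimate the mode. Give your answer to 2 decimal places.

145.41

Modal class: 144 to under 148 (highest frequency 26).
d₁ = 26 − 20 = 6, d₂ = 26 − 15 = 11
Mode ≈ 144 + (6/(6+11)) × 4 = 144 + 1.4118 = 145.4118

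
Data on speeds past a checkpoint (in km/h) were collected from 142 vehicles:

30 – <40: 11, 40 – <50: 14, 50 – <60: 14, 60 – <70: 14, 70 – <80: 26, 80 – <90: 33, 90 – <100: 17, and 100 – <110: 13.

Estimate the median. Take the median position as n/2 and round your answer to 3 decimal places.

76.923

Cumulative frequencies: 11, 25, 39, 53, 79, 112, 129, 142
n = 142; position = n/2 = 71.
This falls in the class 70 – <80: L = 70, F = 53, f = 26, h = 10.
Median ≈ 70 + ((71 − 53) / 26) × 10 = 76.9231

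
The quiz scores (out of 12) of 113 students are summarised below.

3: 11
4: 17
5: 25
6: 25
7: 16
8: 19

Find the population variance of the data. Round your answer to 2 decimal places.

2.40

Values: 3, 4, 5, 6, 7, 8
n = 113, Σfx = 640, mean = 5.6637
Σfx² = 3896
Σf(x − x̄)² = Σfx² − (Σfx)²/n = 3896 − 640²/113 = 271.2212
Population variance = 271.2212 / 113 = 2.4002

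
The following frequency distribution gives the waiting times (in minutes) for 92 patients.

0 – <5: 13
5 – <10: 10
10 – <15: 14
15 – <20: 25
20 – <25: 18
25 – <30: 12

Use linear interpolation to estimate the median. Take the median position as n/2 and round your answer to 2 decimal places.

Cumulative frequencies: 13, 23, 37, 62, 80, 92
n = 92; position = n/2 = 46.
This falls in the class 15 – <20: L = 15, F = 37, f = 25, h = 5.
Median ≈ 15 + ((46 − 37) / 25) × 5 = 16.8000

16.80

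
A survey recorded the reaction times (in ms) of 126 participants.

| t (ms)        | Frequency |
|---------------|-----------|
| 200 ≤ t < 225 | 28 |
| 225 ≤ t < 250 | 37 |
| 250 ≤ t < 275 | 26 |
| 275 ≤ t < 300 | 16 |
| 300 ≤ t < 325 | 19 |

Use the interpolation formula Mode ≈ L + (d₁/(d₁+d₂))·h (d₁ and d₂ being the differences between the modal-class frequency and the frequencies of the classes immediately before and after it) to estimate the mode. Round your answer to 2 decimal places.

236.25

Modal class: 225 ≤ t < 250 (highest frequency 37).
d₁ = 37 − 28 = 9, d₂ = 37 − 26 = 11
Mode ≈ 225 + (9/(9+11)) × 25 = 225 + 11.2500 = 236.2500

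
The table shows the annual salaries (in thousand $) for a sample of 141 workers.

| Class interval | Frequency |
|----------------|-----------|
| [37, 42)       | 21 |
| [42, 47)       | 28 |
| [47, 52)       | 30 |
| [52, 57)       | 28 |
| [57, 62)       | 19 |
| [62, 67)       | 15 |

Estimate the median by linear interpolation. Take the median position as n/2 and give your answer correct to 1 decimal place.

Cumulative frequencies: 21, 49, 79, 107, 126, 141
n = 141; position = n/2 = 70.5.
This falls in the class [47, 52): L = 47, F = 49, f = 30, h = 5.
Median ≈ 47 + ((70.5 − 49) / 30) × 5 = 50.5833

50.6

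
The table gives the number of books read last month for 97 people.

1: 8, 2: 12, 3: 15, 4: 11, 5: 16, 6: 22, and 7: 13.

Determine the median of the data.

Cumulative frequencies: 8, 20, 35, 46, 62, 84, 97
n = 97, so the median is the value in position (n+1)/2 = 49.
Position 49 falls at value 5.

5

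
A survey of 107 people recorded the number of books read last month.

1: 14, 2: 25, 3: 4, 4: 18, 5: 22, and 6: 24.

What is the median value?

Cumulative frequencies: 14, 39, 43, 61, 83, 107
n = 107, so the median is the value in position (n+1)/2 = 54.
Position 54 falls at value 4.

4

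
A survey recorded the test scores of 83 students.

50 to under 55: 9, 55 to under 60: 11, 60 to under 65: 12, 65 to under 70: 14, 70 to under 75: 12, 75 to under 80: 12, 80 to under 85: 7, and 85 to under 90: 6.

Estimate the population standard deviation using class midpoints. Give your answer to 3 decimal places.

Midpoints: 52.5, 57.5, 62.5, 67.5, 72.5, 77.5, 82.5, 87.5
n = 83, Σfm = 5702.5, mean = 68.7048
Σfm² = 400568.75
Σf(m − x̄)² = Σfm² − (Σfm)²/n = 400568.75 − 5702.5²/83 = 8779.5181
Population variance = 8779.5181 / 83 = 105.7773
Standard deviation = √105.7773 = 10.2848

10.285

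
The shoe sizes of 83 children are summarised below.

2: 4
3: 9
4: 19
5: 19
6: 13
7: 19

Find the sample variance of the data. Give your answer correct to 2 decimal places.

Values: 2, 3, 4, 5, 6, 7
n = 83, Σfx = 417, mean = 5.0241
Σfx² = 2275
Σf(x − x̄)² = Σfx² − (Σfx)²/n = 2275 − 417²/83 = 179.9518
Sample variance = 179.9518 / 82 = 2.1945

2.19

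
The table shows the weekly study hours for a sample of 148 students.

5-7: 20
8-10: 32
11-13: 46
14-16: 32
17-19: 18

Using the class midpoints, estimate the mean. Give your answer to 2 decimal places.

11.92

Midpoints: 6, 9, 12, 15, 18
Σfm = 20×6 + 32×9 + 46×12 + 32×15 + 18×18 = 1764
n = Σf = 148
Mean = 1764 / 148 = 11.9189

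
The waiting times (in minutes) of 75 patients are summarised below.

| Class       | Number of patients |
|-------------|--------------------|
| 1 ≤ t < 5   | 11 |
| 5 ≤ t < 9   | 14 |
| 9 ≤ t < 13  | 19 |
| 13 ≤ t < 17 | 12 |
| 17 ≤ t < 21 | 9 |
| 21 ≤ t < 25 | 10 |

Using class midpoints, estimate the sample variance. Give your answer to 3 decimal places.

40.718

Midpoints: 3, 7, 11, 15, 19, 23
n = 75, Σfm = 921, mean = 12.2800
Σfm² = 14323
Σf(m − x̄)² = Σfm² − (Σfm)²/n = 14323 − 921²/75 = 3013.1200
Sample variance = 3013.1200 / 74 = 40.7178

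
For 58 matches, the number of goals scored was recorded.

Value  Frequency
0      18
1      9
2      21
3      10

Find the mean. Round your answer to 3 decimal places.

1.397

Values: 0, 1, 2, 3
Σfx = 18×0 + 9×1 + 21×2 + 10×3 = 81
n = Σf = 58
Mean = 81 / 58 = 1.3966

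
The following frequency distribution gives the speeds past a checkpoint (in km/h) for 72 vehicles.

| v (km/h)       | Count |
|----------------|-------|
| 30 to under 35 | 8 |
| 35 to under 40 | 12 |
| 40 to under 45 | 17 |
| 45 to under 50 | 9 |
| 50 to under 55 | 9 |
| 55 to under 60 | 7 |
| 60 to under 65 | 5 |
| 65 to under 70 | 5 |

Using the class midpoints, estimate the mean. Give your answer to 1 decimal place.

Midpoints: 32.5, 37.5, 42.5, 47.5, 52.5, 57.5, 62.5, 67.5
Σfm = 8×32.5 + 12×37.5 + 17×42.5 + 9×47.5 + 9×52.5 + 7×57.5 + 5×62.5 + 5×67.5 = 3385
n = Σf = 72
Mean = 3385 / 72 = 47.0139

47.0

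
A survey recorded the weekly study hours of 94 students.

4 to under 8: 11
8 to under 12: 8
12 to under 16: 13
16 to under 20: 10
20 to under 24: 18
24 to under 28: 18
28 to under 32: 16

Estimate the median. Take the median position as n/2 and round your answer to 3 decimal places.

Cumulative frequencies: 11, 19, 32, 42, 60, 78, 94
n = 94; position = n/2 = 47.
This falls in the class 20 to under 24: L = 20, F = 42, f = 18, h = 4.
Median ≈ 20 + ((47 − 42) / 18) × 4 = 21.1111

21.111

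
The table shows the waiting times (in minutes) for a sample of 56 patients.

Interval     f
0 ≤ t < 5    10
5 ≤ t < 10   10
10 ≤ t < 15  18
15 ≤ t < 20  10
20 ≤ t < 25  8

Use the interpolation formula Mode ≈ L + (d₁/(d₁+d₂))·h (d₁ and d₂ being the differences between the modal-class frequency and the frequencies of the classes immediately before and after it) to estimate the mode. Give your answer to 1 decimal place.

12.5

Modal class: 10 ≤ t < 15 (highest frequency 18).
d₁ = 18 − 10 = 8, d₂ = 18 − 10 = 8
Mode ≈ 10 + (8/(8+8)) × 5 = 10 + 2.5000 = 12.5000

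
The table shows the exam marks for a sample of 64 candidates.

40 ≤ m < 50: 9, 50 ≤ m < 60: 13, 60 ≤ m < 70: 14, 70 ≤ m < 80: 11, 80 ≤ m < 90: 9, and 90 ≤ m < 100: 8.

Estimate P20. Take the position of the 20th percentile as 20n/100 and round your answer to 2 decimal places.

52.92

Cumulative frequencies: 9, 22, 36, 47, 56, 64
n = 64; position = 20n/100 = 12.8.
This falls in the class 50 ≤ m < 60: L = 50, F = 9, f = 13, h = 10.
20th percentile ≈ 50 + ((12.8 − 9) / 13) × 10 = 52.9231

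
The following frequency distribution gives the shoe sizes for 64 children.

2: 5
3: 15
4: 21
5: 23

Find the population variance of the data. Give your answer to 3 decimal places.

Values: 2, 3, 4, 5
n = 64, Σfx = 254, mean = 3.9688
Σfx² = 1066
Σf(x − x̄)² = Σfx² − (Σfx)²/n = 1066 − 254²/64 = 57.9375
Population variance = 57.9375 / 64 = 0.9053

0.905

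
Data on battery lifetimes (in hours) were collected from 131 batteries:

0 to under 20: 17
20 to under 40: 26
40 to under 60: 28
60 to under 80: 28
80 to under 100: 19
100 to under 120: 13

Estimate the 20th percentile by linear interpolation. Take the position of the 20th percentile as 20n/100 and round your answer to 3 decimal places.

Cumulative frequencies: 17, 43, 71, 99, 118, 131
n = 131; position = 20n/100 = 26.2.
This falls in the class 20 to under 40: L = 20, F = 17, f = 26, h = 20.
20th percentile ≈ 20 + ((26.2 − 17) / 26) × 20 = 27.0769

27.077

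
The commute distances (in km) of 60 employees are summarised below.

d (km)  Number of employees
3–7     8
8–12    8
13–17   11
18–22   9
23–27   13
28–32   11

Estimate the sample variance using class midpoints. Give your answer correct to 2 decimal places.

71.07

Midpoints: 5, 10, 15, 20, 25, 30
n = 60, Σfm = 1120, mean = 18.6667
Σfm² = 25100
Σf(m − x̄)² = Σfm² − (Σfm)²/n = 25100 − 1120²/60 = 4193.3333
Sample variance = 4193.3333 / 59 = 71.0734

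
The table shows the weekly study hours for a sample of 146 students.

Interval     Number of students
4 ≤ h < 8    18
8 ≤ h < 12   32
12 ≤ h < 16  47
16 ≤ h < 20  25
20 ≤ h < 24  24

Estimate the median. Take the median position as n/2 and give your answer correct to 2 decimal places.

Cumulative frequencies: 18, 50, 97, 122, 146
n = 146; position = n/2 = 73.
This falls in the class 12 ≤ h < 16: L = 12, F = 50, f = 47, h = 4.
Median ≈ 12 + ((73 − 50) / 47) × 4 = 13.9574

13.96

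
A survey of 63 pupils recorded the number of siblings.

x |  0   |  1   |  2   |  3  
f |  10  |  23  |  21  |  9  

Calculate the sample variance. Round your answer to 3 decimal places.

0.865

Values: 0, 1, 2, 3
n = 63, Σfx = 92, mean = 1.4603
Σfx² = 188
Σf(x − x̄)² = Σfx² − (Σfx)²/n = 188 − 92²/63 = 53.6508
Sample variance = 53.6508 / 62 = 0.8653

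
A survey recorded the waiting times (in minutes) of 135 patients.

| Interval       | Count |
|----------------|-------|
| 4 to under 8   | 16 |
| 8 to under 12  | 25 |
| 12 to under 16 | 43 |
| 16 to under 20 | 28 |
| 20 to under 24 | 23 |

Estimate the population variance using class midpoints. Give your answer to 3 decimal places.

Midpoints: 6, 10, 14, 18, 22
n = 135, Σfm = 1958, mean = 14.5037
Σfm² = 31708
Σf(m − x̄)² = Σfm² − (Σfm)²/n = 31708 − 1958²/135 = 3309.7481
Population variance = 3309.7481 / 135 = 24.5167

24.517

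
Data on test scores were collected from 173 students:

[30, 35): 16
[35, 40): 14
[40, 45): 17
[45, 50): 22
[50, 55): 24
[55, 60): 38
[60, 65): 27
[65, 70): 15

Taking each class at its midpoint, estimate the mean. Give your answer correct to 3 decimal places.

Midpoints: 32.5, 37.5, 42.5, 47.5, 52.5, 57.5, 62.5, 67.5
Σfm = 16×32.5 + 14×37.5 + 17×42.5 + 22×47.5 + 24×52.5 + 38×57.5 + 27×62.5 + 15×67.5 = 8957.5
n = Σf = 173
Mean = 8957.5 / 173 = 51.7775

51.777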